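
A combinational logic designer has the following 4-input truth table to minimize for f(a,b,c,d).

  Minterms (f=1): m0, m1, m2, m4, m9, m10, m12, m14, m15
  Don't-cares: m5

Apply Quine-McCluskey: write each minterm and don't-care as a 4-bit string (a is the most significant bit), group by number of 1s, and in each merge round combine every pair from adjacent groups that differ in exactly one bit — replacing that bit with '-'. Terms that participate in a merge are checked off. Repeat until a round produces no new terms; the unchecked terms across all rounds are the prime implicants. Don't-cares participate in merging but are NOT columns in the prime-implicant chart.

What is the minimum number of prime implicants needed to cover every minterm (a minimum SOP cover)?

Round 0: 0000✓ 0001✓ 0010✓ 0100✓ 0101✓ 1001✓ 1010✓ 1100✓ 1110✓ 1111✓
Round 1: -001 -010 -100 0-00✓ 0-01✓ 00-0 000-✓ 010-✓ 1-10 11-0 111-
Round 2: 0-0-
PIs = {-001, -010, -100, 0-0-, 00-0, 1-10, 11-0, 111-}
Coverage chart:
  m0: 0-0-,00-0
  m1: -001,0-0-
  m2: -010,00-0
  m4: -100,0-0-
  m9: -001 ←essential
  m10: -010,1-10
  m12: -100,11-0
  m14: 1-10,11-0,111-
  m15: 111- ←essential
Essential: -001, 111-
Petrick residual → -010, -100, 0-0-
Min cover (5 terms): b'c'd + b'cd' + bc'd' + a'c' + abc

5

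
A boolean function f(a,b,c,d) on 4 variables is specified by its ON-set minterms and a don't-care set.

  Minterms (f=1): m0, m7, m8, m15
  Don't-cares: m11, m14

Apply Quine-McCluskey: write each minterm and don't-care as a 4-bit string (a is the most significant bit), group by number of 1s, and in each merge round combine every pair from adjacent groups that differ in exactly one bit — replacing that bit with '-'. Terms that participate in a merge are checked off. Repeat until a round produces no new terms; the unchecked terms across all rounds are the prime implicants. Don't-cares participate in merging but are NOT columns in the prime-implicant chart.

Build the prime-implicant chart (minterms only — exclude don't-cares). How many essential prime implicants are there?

[col 0] 0000*, 0111*, 1000*, 1011*, 1110*, 1111*
[col 1] -000, -111, 1-11, 111-
Prime implicants: -000, -111, 1-11, 111-
PI chart (minterm → PIs covering it):
  0 | -000  (sole → essential)
  7 | -111  (sole → essential)
  8 | -000  (sole → essential)
  15 | -111,1-11,111-
Essential prime implicants: -000, -111

2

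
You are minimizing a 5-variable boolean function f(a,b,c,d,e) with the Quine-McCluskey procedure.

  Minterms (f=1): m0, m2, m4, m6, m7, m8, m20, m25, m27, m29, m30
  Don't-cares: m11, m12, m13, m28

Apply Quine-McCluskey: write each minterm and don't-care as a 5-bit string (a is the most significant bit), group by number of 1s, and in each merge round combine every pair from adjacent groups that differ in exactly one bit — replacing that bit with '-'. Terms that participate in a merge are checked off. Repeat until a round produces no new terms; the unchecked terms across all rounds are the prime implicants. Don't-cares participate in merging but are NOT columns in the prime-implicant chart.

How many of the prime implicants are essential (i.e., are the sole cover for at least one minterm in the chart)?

5

size-2^0 implicants → 00000(✓)  00010(✓)  00100(✓)  00110(✓)  00111(✓)  01000(✓)  01011(✓)  01100(✓)  01101(✓)  10100(✓)  11001(✓)  11011(✓)  11100(✓)  11101(✓)  11110(✓)
size-2^1 implicants → -0100(✓)  -1011  -1100(✓)  -1101(✓)  0-000(✓)  0-100(✓)  00-00(✓)  00-10(✓)  000-0(✓)  001-0(✓)  0011-  01-00(✓)  0110-(✓)  1-100(✓)  11-01  110-1  111-0  1110-(✓)
size-2^2 implicants → --100  -110-  0--00  00--0
Unchecked terms (primes): --100, -1011, -110-, 0--00, 00--0, 0011-, 11-01, 110-1, 111-0
Minterm coverage:
  m0 ⊆ 0--00,00--0
  m2 ⊆ 00--0 [E]
  m4 ⊆ --100,0--00,00--0
  m6 ⊆ 00--0,0011-
  m7 ⊆ 0011- [E]
  m8 ⊆ 0--00 [E]
  m20 ⊆ --100 [E]
  m25 ⊆ 11-01,110-1
  m27 ⊆ -1011,110-1
  m29 ⊆ -110-,11-01
  m30 ⊆ 111-0 [E]
E = {--100, 0--00, 00--0, 0011-, 111-0}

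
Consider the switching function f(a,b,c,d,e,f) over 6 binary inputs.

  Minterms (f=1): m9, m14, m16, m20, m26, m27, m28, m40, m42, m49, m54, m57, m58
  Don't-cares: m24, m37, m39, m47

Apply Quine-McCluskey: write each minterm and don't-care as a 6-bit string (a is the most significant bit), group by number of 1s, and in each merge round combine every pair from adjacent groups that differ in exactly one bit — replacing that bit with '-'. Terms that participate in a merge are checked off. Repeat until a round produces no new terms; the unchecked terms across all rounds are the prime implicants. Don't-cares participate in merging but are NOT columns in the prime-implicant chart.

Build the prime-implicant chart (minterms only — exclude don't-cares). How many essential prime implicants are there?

size-2^0 implicants → 001001  001110  010000(✓)  010100(✓)  011000(✓)  011010(✓)  011011(✓)  011100(✓)  100101(✓)  100111(✓)  101000(✓)  101010(✓)  101111(✓)  110001(✓)  110110  111001(✓)  111010(✓)
size-2^1 implicants → -11010  01-000(✓)  01-100(✓)  010-00(✓)  011-00(✓)  0110-0  01101-  1-1010  10-111  1001-1  1010-0  11-001
size-2^2 implicants → 01--00
Unchecked terms (primes): -11010, 001001, 001110, 01--00, 0110-0, 01101-, 1-1010, 10-111, 1001-1, 1010-0, 11-001, 110110
Minterm coverage:
  m9 ⊆ 001001 [E]
  m14 ⊆ 001110 [E]
  m16 ⊆ 01--00 [E]
  m20 ⊆ 01--00 [E]
  m26 ⊆ -11010,0110-0,01101-
  m27 ⊆ 01101- [E]
  m28 ⊆ 01--00 [E]
  m40 ⊆ 1010-0 [E]
  m42 ⊆ 1-1010,1010-0
  m49 ⊆ 11-001 [E]
  m54 ⊆ 110110 [E]
  m57 ⊆ 11-001 [E]
  m58 ⊆ -11010,1-1010
E = {001001, 001110, 01--00, 01101-, 1010-0, 11-001, 110110}

7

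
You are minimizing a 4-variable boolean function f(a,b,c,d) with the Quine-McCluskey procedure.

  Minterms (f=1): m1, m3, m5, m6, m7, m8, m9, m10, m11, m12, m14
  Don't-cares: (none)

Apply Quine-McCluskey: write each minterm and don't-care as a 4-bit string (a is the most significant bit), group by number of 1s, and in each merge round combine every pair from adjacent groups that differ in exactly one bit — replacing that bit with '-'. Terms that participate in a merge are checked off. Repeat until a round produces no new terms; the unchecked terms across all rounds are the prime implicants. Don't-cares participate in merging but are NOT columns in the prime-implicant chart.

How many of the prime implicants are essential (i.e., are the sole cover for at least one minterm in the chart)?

[col 0] 0001*, 0011*, 0101*, 0110*, 0111*, 1000*, 1001*, 1010*, 1011*, 1100*, 1110*
[col 1] -001*, -011*, -110, 0-01*, 0-11*, 00-1*, 01-1*, 011-, 1-00*, 1-10*, 10-0*, 10-1*, 100-*, 101-*, 11-0*
[col 2] -0-1, 0--1, 1--0, 10--
Prime implicants: -0-1, -110, 0--1, 011-, 1--0, 10--
PI chart (minterm → PIs covering it):
  1 | -0-1,0--1
  3 | -0-1,0--1
  5 | 0--1  (sole → essential)
  6 | -110,011-
  7 | 0--1,011-
  8 | 1--0,10--
  9 | -0-1,10--
  10 | 1--0,10--
  11 | -0-1,10--
  12 | 1--0  (sole → essential)
  14 | -110,1--0
Essential prime implicants: 0--1, 1--0

2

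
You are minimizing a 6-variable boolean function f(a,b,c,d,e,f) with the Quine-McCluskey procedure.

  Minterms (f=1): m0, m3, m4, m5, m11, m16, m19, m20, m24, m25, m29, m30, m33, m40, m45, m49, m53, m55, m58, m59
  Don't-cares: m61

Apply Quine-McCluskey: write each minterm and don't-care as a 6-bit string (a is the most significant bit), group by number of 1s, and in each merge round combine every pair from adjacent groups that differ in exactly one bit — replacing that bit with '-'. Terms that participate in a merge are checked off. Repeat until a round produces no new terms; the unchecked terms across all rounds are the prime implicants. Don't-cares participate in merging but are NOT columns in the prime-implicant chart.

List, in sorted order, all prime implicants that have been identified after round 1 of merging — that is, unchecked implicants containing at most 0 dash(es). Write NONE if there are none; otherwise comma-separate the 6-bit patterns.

011110, 101000

Round 0: 000000✓ 000011✓ 000100✓ 000101✓ 001011✓ 010000✓ 010011✓ 010100✓ 011000✓ 011001✓ 011101✓ 011110 100001✓ 101000 101101✓ 110001✓ 110101✓ 110111✓ 111010✓ 111011✓ 111101✓
Round 1: -11101 0-0000✓ 0-0011 0-0100✓ 00-011 000-00✓ 00010- 01-000 010-00✓ 011-01 01100- 1-0001 1-1101 11-101 110-01 1101-1 11101-
Round 2: 0-0-00
PIs = {-11101, 0-0-00, 0-0011, 00-011, 00010-, 01-000, 011-01, 01100-, 011110, 1-0001, 1-1101, 101000, 11-101, 110-01, 1101-1, 11101-}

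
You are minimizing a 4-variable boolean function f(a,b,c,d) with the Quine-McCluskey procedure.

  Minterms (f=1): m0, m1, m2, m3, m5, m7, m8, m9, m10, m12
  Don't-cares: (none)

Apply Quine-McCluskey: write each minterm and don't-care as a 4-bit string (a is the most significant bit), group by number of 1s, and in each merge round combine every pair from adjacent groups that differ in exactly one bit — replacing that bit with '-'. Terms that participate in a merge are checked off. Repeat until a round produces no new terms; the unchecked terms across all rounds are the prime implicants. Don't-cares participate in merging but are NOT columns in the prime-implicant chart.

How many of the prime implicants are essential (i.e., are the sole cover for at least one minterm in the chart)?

[col 0] 0000*, 0001*, 0010*, 0011*, 0101*, 0111*, 1000*, 1001*, 1010*, 1100*
[col 1] -000*, -001*, -010*, 0-01*, 0-11*, 00-0*, 00-1*, 000-*, 001-*, 01-1*, 1-00, 10-0*, 100-*
[col 2] -0-0, -00-, 0--1, 00--
Prime implicants: -0-0, -00-, 0--1, 00--, 1-00
PI chart (minterm → PIs covering it):
  0 | -0-0,-00-,00--
  1 | -00-,0--1,00--
  2 | -0-0,00--
  3 | 0--1,00--
  5 | 0--1  (sole → essential)
  7 | 0--1  (sole → essential)
  8 | -0-0,-00-,1-00
  9 | -00-  (sole → essential)
  10 | -0-0  (sole → essential)
  12 | 1-00  (sole → essential)
Essential prime implicants: -0-0, -00-, 0--1, 1-00

4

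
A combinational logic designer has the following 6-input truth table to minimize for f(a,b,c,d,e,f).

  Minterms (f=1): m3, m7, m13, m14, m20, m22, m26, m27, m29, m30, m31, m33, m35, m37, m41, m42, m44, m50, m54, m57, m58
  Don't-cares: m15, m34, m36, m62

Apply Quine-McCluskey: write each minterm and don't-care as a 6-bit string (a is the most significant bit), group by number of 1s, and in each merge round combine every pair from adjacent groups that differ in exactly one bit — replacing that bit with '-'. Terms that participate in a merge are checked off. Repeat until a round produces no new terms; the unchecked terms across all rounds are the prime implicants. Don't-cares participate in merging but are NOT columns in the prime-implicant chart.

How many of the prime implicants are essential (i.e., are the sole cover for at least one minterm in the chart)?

7

Round 0: 000011✓ 000111✓ 001101✓ 001110✓ 001111✓ 010100✓ 010110✓ 011010✓ 011011✓ 011101✓ 011110✓ 011111✓ 100001✓ 100010✓ 100011✓ 100100✓ 100101✓ 101001✓ 101010✓ 101100✓ 110010✓ 110110✓ 111001✓ 111010✓ 111110✓
Round 1: -00011 -10110✓ -11010✓ -11110✓ 0-1101✓ 0-1110✓ 0-1111✓ 00-111 000-11 0011-1✓ 00111-✓ 01-110✓ 0101-0 011-10✓ 011-11✓ 01101-✓ 0111-1✓ 01111-✓ 1-0010✓ 1-1001 1-1010✓ 10-001 10-010✓ 10-100 100-01 1000-1 10001- 10010- 11-010✓ 11-110✓ 110-10✓ 111-10✓
Round 2: -1-110 -11-10 0-11-1 0-111- 011-1- 1--010 11--10
PIs = {-00011, -1-110, -11-10, 0-11-1, 0-111-, 00-111, 000-11, 0101-0, 011-1-, 1--010, 1-1001, 10-001, 10-100, 100-01, 1000-1, 10001-, 10010-, 11--10}
Coverage chart:
  m3: -00011,000-11
  m7: 00-111,000-11
  m13: 0-11-1 ←essential
  m14: 0-111- ←essential
  m20: 0101-0 ←essential
  m22: -1-110,0101-0
  m26: -11-10,011-1-
  m27: 011-1- ←essential
  m29: 0-11-1 ←essential
  m30: -1-110,-11-10,0-111-,011-1-
  m31: 0-11-1,0-111-,011-1-
  m33: 10-001,100-01,1000-1
  m35: -00011,1000-1,10001-
  m37: 100-01,10010-
  m41: 1-1001,10-001
  m42: 1--010 ←essential
  m44: 10-100 ←essential
  m50: 1--010,11--10
  m54: -1-110,11--10
  m57: 1-1001 ←essential
  m58: -11-10,1--010,11--10
Essential: 0-11-1, 0-111-, 0101-0, 011-1-, 1--010, 1-1001, 10-100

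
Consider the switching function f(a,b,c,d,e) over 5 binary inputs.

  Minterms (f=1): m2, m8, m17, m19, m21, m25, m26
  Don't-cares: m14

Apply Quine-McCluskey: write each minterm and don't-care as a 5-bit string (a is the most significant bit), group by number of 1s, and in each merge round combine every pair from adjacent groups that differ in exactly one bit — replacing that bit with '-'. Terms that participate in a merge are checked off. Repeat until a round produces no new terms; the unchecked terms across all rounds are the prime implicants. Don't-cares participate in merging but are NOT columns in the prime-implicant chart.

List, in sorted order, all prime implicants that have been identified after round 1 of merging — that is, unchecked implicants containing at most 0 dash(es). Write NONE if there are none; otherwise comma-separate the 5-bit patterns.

00010, 01000, 01110, 11010

size-2^0 implicants → 00010  01000  01110  10001(✓)  10011(✓)  10101(✓)  11001(✓)  11010
size-2^1 implicants → 1-001  10-01  100-1
Unchecked terms (primes): 00010, 01000, 01110, 1-001, 10-01, 100-1, 11010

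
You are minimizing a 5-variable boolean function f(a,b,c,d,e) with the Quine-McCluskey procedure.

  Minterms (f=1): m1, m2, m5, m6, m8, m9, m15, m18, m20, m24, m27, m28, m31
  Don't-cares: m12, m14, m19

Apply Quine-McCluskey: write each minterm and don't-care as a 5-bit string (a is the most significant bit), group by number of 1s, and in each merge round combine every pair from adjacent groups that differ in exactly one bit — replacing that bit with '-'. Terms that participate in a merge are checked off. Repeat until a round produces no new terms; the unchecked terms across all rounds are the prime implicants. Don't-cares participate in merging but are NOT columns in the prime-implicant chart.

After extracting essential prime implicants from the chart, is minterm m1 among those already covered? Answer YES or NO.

[col 0] 00001*, 00010*, 00101*, 00110*, 01000*, 01001*, 01100*, 01110*, 01111*, 10010*, 10011*, 10100*, 11000*, 11011*, 11100*, 11111*
[col 1] -0010, -1000*, -1100*, -1111, 0-001, 0-110, 00-01, 00-10, 01-00*, 0100-, 011-0, 0111-, 1-011, 1-100, 1001-, 11-00*, 11-11
[col 2] -1-00
Prime implicants: -0010, -1-00, -1111, 0-001, 0-110, 00-01, 00-10, 0100-, 011-0, 0111-, 1-011, 1-100, 1001-, 11-11
PI chart (minterm → PIs covering it):
  1 | 0-001,00-01
  2 | -0010,00-10
  5 | 00-01  (sole → essential)
  6 | 0-110,00-10
  8 | -1-00,0100-
  9 | 0-001,0100-
  15 | -1111,0111-
  18 | -0010,1001-
  20 | 1-100  (sole → essential)
  24 | -1-00  (sole → essential)
  27 | 1-011,11-11
  28 | -1-00,1-100
  31 | -1111,11-11
Essential prime implicants: -1-00, 00-01, 1-100

YES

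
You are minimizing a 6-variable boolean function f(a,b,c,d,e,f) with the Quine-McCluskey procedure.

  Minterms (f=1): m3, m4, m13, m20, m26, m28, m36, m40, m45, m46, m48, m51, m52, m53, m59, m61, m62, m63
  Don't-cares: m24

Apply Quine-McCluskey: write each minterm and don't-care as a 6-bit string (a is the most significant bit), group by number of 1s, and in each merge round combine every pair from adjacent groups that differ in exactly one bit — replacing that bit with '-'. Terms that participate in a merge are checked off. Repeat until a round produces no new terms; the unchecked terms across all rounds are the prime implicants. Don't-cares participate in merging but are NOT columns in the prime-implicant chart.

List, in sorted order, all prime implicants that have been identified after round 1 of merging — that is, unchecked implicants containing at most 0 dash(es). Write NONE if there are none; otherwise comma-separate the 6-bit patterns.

[col 0] 000011, 000100*, 001101*, 010100*, 011000*, 011010*, 011100*, 100100*, 101000, 101101*, 101110*, 110000*, 110011*, 110100*, 110101*, 111011*, 111101*, 111110*, 111111*
[col 1] -00100*, -01101, -10100*, 0-0100*, 01-100, 011-00, 0110-0, 1-0100*, 1-1101, 1-1110, 11-011, 11-101, 110-00, 11010-, 111-11, 1111-1, 11111-
[col 2] --0100
Prime implicants: --0100, -01101, 000011, 01-100, 011-00, 0110-0, 1-1101, 1-1110, 101000, 11-011, 11-101, 110-00, 11010-, 111-11, 1111-1, 11111-

000011, 101000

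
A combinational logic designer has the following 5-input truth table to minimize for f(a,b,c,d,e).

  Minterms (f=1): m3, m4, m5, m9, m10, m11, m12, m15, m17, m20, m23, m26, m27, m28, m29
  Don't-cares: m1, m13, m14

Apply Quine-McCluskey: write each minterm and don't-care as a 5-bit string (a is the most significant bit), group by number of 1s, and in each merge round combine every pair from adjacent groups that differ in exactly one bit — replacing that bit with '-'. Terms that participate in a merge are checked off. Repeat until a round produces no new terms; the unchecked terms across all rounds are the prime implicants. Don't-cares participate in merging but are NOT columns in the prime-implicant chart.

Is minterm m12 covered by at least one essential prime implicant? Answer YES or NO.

size-2^0 implicants → 00001(✓)  00011(✓)  00100(✓)  00101(✓)  01001(✓)  01010(✓)  01011(✓)  01100(✓)  01101(✓)  01110(✓)  01111(✓)  10001(✓)  10100(✓)  10111  11010(✓)  11011(✓)  11100(✓)  11101(✓)
size-2^1 implicants → -0001  -0100(✓)  -1010(✓)  -1011(✓)  -1100(✓)  -1101(✓)  0-001(✓)  0-011(✓)  0-100(✓)  0-101(✓)  00-01(✓)  000-1(✓)  0010-(✓)  01-01(✓)  01-10(✓)  01-11(✓)  010-1(✓)  0101-(✓)  011-0(✓)  011-1(✓)  0110-(✓)  0111-(✓)  1-100(✓)  1101-(✓)  1110-(✓)
size-2^2 implicants → --100  -101-  -110-  0--01  0-0-1  0-10-  01--1  01-1-  011--
Unchecked terms (primes): --100, -0001, -101-, -110-, 0--01, 0-0-1, 0-10-, 01--1, 01-1-, 011--, 10111
Minterm coverage:
  m3 ⊆ 0-0-1 [E]
  m4 ⊆ --100,0-10-
  m5 ⊆ 0--01,0-10-
  m9 ⊆ 0--01,0-0-1,01--1
  m10 ⊆ -101-,01-1-
  m11 ⊆ -101-,0-0-1,01--1,01-1-
  m12 ⊆ --100,-110-,0-10-,011--
  m15 ⊆ 01--1,01-1-,011--
  m17 ⊆ -0001 [E]
  m20 ⊆ --100 [E]
  m23 ⊆ 10111 [E]
  m26 ⊆ -101- [E]
  m27 ⊆ -101- [E]
  m28 ⊆ --100,-110-
  m29 ⊆ -110- [E]
E = {--100, -0001, -101-, -110-, 0-0-1, 10111}

YES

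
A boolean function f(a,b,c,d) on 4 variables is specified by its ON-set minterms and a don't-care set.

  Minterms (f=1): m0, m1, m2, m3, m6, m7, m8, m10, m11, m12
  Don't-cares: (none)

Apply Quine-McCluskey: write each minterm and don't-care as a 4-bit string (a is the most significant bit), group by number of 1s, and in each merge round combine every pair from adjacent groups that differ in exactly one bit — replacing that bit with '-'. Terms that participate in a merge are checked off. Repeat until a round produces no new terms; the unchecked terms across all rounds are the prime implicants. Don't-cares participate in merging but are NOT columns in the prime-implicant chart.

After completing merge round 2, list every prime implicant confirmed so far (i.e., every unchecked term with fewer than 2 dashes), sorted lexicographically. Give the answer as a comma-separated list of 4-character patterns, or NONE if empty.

1-00

[col 0] 0000*, 0001*, 0010*, 0011*, 0110*, 0111*, 1000*, 1010*, 1011*, 1100*
[col 1] -000*, -010*, -011*, 0-10*, 0-11*, 00-0*, 00-1*, 000-*, 001-*, 011-*, 1-00, 10-0*, 101-*
[col 2] -0-0, -01-, 0-1-, 00--
Prime implicants: -0-0, -01-, 0-1-, 00--, 1-00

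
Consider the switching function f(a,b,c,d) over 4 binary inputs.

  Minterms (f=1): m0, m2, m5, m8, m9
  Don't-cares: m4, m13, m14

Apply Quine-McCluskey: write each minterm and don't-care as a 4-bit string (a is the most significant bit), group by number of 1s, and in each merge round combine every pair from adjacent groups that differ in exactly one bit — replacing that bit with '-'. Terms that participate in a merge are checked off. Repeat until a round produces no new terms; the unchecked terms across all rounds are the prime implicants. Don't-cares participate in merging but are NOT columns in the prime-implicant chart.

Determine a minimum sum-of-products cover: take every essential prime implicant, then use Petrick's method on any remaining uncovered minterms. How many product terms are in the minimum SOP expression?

3

size-2^0 implicants → 0000(✓)  0010(✓)  0100(✓)  0101(✓)  1000(✓)  1001(✓)  1101(✓)  1110
size-2^1 implicants → -000  -101  0-00  00-0  010-  1-01  100-
Unchecked terms (primes): -000, -101, 0-00, 00-0, 010-, 1-01, 100-, 1110
Minterm coverage:
  m0 ⊆ -000,0-00,00-0
  m2 ⊆ 00-0 [E]
  m5 ⊆ -101,010-
  m8 ⊆ -000,100-
  m9 ⊆ 1-01,100-
E = {00-0}
Petrick residual → -101, 100-
Cover = bc'd + a'b'd' + ab'c'  |cover|=3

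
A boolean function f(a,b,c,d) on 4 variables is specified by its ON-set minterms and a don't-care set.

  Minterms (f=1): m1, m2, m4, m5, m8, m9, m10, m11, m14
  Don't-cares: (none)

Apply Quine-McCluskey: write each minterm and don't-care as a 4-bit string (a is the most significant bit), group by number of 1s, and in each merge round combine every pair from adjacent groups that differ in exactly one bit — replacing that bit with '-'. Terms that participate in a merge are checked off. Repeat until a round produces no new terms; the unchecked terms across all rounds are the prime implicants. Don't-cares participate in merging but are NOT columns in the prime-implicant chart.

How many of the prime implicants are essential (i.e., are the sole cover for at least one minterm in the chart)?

4

size-2^0 implicants → 0001(✓)  0010(✓)  0100(✓)  0101(✓)  1000(✓)  1001(✓)  1010(✓)  1011(✓)  1110(✓)
size-2^1 implicants → -001  -010  0-01  010-  1-10  10-0(✓)  10-1(✓)  100-(✓)  101-(✓)
size-2^2 implicants → 10--
Unchecked terms (primes): -001, -010, 0-01, 010-, 1-10, 10--
Minterm coverage:
  m1 ⊆ -001,0-01
  m2 ⊆ -010 [E]
  m4 ⊆ 010- [E]
  m5 ⊆ 0-01,010-
  m8 ⊆ 10-- [E]
  m9 ⊆ -001,10--
  m10 ⊆ -010,1-10,10--
  m11 ⊆ 10-- [E]
  m14 ⊆ 1-10 [E]
E = {-010, 010-, 1-10, 10--}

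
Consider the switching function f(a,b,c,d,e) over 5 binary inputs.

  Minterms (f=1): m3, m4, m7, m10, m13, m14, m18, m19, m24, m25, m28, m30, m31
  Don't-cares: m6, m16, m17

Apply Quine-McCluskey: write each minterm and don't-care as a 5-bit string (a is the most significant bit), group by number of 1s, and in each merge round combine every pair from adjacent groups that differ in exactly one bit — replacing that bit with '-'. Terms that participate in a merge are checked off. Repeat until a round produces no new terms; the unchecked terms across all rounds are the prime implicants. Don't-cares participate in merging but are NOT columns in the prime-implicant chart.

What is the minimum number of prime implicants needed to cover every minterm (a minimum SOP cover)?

8

[col 0] 00011*, 00100*, 00110*, 00111*, 01010*, 01101, 01110*, 10000*, 10001*, 10010*, 10011*, 11000*, 11001*, 11100*, 11110*, 11111*
[col 1] -0011, -1110, 0-110, 00-11, 001-0, 0011-, 01-10, 1-000*, 1-001*, 100-0*, 100-1*, 1000-*, 1001-*, 11-00, 1100-*, 111-0, 1111-
[col 2] 1-00-, 100--
Prime implicants: -0011, -1110, 0-110, 00-11, 001-0, 0011-, 01-10, 01101, 1-00-, 100--, 11-00, 111-0, 1111-
PI chart (minterm → PIs covering it):
  3 | -0011,00-11
  4 | 001-0  (sole → essential)
  7 | 00-11,0011-
  10 | 01-10  (sole → essential)
  13 | 01101  (sole → essential)
  14 | -1110,0-110,01-10
  18 | 100--  (sole → essential)
  19 | -0011,100--
  24 | 1-00-,11-00
  25 | 1-00-  (sole → essential)
  28 | 11-00,111-0
  30 | -1110,111-0,1111-
  31 | 1111-  (sole → essential)
Essential prime implicants: 001-0, 01-10, 01101, 1-00-, 100--, 1111-
Petrick residual → 00-11, 11-00
Minimum SOP uses 8 PIs: a'b'de + a'b'ce' + a'bde' + a'bcd'e + ac'd' + ab'c' + abd'e' + abcd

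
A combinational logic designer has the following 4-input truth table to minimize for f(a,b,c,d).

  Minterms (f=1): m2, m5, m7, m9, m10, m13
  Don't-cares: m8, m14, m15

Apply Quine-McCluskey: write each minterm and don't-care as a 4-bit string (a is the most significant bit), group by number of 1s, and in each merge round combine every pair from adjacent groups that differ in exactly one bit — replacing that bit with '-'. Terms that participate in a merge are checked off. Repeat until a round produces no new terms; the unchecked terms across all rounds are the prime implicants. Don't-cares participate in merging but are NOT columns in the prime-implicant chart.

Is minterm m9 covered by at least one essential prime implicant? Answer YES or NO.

NO

size-2^0 implicants → 0010(✓)  0101(✓)  0111(✓)  1000(✓)  1001(✓)  1010(✓)  1101(✓)  1110(✓)  1111(✓)
size-2^1 implicants → -010  -101(✓)  -111(✓)  01-1(✓)  1-01  1-10  10-0  100-  11-1(✓)  111-
size-2^2 implicants → -1-1
Unchecked terms (primes): -010, -1-1, 1-01, 1-10, 10-0, 100-, 111-
Minterm coverage:
  m2 ⊆ -010 [E]
  m5 ⊆ -1-1 [E]
  m7 ⊆ -1-1 [E]
  m9 ⊆ 1-01,100-
  m10 ⊆ -010,1-10,10-0
  m13 ⊆ -1-1,1-01
E = {-010, -1-1}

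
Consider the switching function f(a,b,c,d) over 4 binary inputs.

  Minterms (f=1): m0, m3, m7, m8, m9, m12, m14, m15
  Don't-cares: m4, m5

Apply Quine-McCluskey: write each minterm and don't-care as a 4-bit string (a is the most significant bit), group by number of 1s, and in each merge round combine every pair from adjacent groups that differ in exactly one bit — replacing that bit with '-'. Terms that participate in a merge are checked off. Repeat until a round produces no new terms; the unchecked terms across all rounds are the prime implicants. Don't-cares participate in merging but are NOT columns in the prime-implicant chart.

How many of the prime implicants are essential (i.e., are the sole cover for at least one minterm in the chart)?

[col 0] 0000*, 0011*, 0100*, 0101*, 0111*, 1000*, 1001*, 1100*, 1110*, 1111*
[col 1] -000*, -100*, -111, 0-00*, 0-11, 01-1, 010-, 1-00*, 100-, 11-0, 111-
[col 2] --00
Prime implicants: --00, -111, 0-11, 01-1, 010-, 100-, 11-0, 111-
PI chart (minterm → PIs covering it):
  0 | --00  (sole → essential)
  3 | 0-11  (sole → essential)
  7 | -111,0-11,01-1
  8 | --00,100-
  9 | 100-  (sole → essential)
  12 | --00,11-0
  14 | 11-0,111-
  15 | -111,111-
Essential prime implicants: --00, 0-11, 100-

3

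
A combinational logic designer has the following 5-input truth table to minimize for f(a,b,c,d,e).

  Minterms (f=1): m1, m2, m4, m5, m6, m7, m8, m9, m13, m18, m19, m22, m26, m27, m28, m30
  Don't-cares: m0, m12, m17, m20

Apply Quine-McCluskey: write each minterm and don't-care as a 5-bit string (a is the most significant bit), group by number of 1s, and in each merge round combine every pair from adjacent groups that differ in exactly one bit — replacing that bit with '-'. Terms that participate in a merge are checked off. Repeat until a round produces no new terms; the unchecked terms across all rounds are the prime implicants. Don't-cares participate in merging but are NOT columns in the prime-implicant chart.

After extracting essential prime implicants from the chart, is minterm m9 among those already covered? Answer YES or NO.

YES

[col 0] 00000*, 00001*, 00010*, 00100*, 00101*, 00110*, 00111*, 01000*, 01001*, 01100*, 01101*, 10001*, 10010*, 10011*, 10100*, 10110*, 11010*, 11011*, 11100*, 11110*
[col 1] -0001, -0010*, -0100*, -0110*, -1100*, 0-000*, 0-001*, 0-100*, 0-101*, 00-00*, 00-01*, 00-10*, 000-0*, 0000-*, 001-0*, 001-1*, 0010-*, 0011-*, 01-00*, 01-01*, 0100-*, 0110-*, 1-010*, 1-011*, 1-100*, 1-110*, 10-10*, 100-1, 1001-*, 101-0*, 11-10*, 1101-*, 111-0*
[col 2] --100, -0-10, -01-0, 0--00*, 0--01*, 0-00-*, 0-10-*, 00--0, 00-0-*, 001--, 01-0-*, 1--10, 1-01-, 1-1-0
[col 3] 0--0-
Prime implicants: --100, -0-10, -0001, -01-0, 0--0-, 00--0, 001--, 1--10, 1-01-, 1-1-0, 100-1
PI chart (minterm → PIs covering it):
  1 | -0001,0--0-
  2 | -0-10,00--0
  4 | --100,-01-0,0--0-,00--0,001--
  5 | 0--0-,001--
  6 | -0-10,-01-0,00--0,001--
  7 | 001--  (sole → essential)
  8 | 0--0-  (sole → essential)
  9 | 0--0-  (sole → essential)
  13 | 0--0-  (sole → essential)
  18 | -0-10,1--10,1-01-
  19 | 1-01-,100-1
  22 | -0-10,-01-0,1--10,1-1-0
  26 | 1--10,1-01-
  27 | 1-01-  (sole → essential)
  28 | --100,1-1-0
  30 | 1--10,1-1-0
Essential prime implicants: 0--0-, 001--, 1-01-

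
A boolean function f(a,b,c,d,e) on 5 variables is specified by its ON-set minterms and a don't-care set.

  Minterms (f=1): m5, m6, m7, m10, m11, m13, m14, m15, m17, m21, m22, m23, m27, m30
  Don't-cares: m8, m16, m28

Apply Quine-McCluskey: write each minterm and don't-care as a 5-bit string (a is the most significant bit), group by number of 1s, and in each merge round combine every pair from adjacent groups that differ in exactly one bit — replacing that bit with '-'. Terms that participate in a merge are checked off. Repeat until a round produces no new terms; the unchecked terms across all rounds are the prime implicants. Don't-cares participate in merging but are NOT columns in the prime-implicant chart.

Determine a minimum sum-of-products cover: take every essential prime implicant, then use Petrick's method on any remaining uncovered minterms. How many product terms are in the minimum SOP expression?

6

[col 0] 00101*, 00110*, 00111*, 01000*, 01010*, 01011*, 01101*, 01110*, 01111*, 10000*, 10001*, 10101*, 10110*, 10111*, 11011*, 11100*, 11110*
[col 1] -0101*, -0110*, -0111*, -1011, -1110*, 0-101*, 0-110*, 0-111*, 001-1*, 0011-*, 01-10*, 01-11*, 010-0, 0101-*, 011-1*, 0111-*, 1-110*, 10-01, 1000-, 101-1*, 1011-*, 111-0
[col 2] --110, -01-1, -011-, 0-1-1, 0-11-, 01-1-
Prime implicants: --110, -01-1, -011-, -1011, 0-1-1, 0-11-, 01-1-, 010-0, 10-01, 1000-, 111-0
PI chart (minterm → PIs covering it):
  5 | -01-1,0-1-1
  6 | --110,-011-,0-11-
  7 | -01-1,-011-,0-1-1,0-11-
  10 | 01-1-,010-0
  11 | -1011,01-1-
  13 | 0-1-1  (sole → essential)
  14 | --110,0-11-,01-1-
  15 | 0-1-1,0-11-,01-1-
  17 | 10-01,1000-
  21 | -01-1,10-01
  22 | --110,-011-
  23 | -01-1,-011-
  27 | -1011  (sole → essential)
  30 | --110,111-0
Essential prime implicants: -1011, 0-1-1
Petrick residual → --110, -01-1, 01-1-, 10-01
Minimum SOP uses 6 PIs: cde' + b'ce + bc'de + a'ce + a'bd + ab'd'e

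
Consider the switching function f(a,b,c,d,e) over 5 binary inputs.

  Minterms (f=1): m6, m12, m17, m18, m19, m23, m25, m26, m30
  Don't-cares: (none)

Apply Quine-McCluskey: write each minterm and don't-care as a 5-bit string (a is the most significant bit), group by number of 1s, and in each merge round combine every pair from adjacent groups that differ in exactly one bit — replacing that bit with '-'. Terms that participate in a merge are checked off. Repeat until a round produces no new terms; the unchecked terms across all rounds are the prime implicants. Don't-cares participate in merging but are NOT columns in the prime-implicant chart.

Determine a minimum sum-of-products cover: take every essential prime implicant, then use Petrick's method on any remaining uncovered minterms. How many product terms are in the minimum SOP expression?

6

size-2^0 implicants → 00110  01100  10001(✓)  10010(✓)  10011(✓)  10111(✓)  11001(✓)  11010(✓)  11110(✓)
size-2^1 implicants → 1-001  1-010  10-11  100-1  1001-  11-10
Unchecked terms (primes): 00110, 01100, 1-001, 1-010, 10-11, 100-1, 1001-, 11-10
Minterm coverage:
  m6 ⊆ 00110 [E]
  m12 ⊆ 01100 [E]
  m17 ⊆ 1-001,100-1
  m18 ⊆ 1-010,1001-
  m19 ⊆ 10-11,100-1,1001-
  m23 ⊆ 10-11 [E]
  m25 ⊆ 1-001 [E]
  m26 ⊆ 1-010,11-10
  m30 ⊆ 11-10 [E]
E = {00110, 01100, 1-001, 10-11, 11-10}
Petrick residual → 1-010
Cover = a'b'cde' + a'bcd'e' + ac'd'e + ac'de' + ab'de + abde'  |cover|=6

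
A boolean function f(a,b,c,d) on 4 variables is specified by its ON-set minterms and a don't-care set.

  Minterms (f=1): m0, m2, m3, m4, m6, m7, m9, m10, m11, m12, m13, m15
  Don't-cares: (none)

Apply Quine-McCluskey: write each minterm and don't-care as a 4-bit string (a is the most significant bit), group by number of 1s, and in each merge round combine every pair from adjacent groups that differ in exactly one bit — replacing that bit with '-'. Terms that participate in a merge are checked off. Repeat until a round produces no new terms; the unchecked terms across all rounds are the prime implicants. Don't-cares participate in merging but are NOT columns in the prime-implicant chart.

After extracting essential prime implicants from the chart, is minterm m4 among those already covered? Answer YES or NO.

YES

Round 0: 0000✓ 0010✓ 0011✓ 0100✓ 0110✓ 0111✓ 1001✓ 1010✓ 1011✓ 1100✓ 1101✓ 1111✓
Round 1: -010✓ -011✓ -100 -111✓ 0-00✓ 0-10✓ 0-11✓ 00-0✓ 001-✓ 01-0✓ 011-✓ 1-01✓ 1-11✓ 10-1✓ 101-✓ 11-1✓ 110-
Round 2: --11 -01- 0--0 0-1- 1--1
PIs = {--11, -01-, -100, 0--0, 0-1-, 1--1, 110-}
Coverage chart:
  m0: 0--0 ←essential
  m2: -01-,0--0,0-1-
  m3: --11,-01-,0-1-
  m4: -100,0--0
  m6: 0--0,0-1-
  m7: --11,0-1-
  m9: 1--1 ←essential
  m10: -01- ←essential
  m11: --11,-01-,1--1
  m12: -100,110-
  m13: 1--1,110-
  m15: --11,1--1
Essential: -01-, 0--0, 1--1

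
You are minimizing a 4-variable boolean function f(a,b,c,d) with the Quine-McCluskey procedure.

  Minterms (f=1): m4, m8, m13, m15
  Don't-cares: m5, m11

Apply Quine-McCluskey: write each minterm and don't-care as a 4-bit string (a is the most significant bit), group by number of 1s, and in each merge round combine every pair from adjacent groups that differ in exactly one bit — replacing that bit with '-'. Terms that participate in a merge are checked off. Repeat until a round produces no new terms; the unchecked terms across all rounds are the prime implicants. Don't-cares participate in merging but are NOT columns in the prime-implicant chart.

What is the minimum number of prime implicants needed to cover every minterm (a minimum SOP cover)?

3

size-2^0 implicants → 0100(✓)  0101(✓)  1000  1011(✓)  1101(✓)  1111(✓)
size-2^1 implicants → -101  010-  1-11  11-1
Unchecked terms (primes): -101, 010-, 1-11, 1000, 11-1
Minterm coverage:
  m4 ⊆ 010- [E]
  m8 ⊆ 1000 [E]
  m13 ⊆ -101,11-1
  m15 ⊆ 1-11,11-1
E = {010-, 1000}
Petrick residual → 11-1
Cover = a'bc' + ab'c'd' + abd  |cover|=3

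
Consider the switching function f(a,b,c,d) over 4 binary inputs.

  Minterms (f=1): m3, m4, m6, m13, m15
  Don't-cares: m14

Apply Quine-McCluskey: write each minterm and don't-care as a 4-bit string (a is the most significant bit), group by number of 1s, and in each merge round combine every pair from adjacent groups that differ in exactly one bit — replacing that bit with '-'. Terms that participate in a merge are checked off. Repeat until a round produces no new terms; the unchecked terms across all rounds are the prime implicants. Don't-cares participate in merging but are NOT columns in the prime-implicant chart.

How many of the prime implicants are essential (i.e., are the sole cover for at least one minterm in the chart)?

3

[col 0] 0011, 0100*, 0110*, 1101*, 1110*, 1111*
[col 1] -110, 01-0, 11-1, 111-
Prime implicants: -110, 0011, 01-0, 11-1, 111-
PI chart (minterm → PIs covering it):
  3 | 0011  (sole → essential)
  4 | 01-0  (sole → essential)
  6 | -110,01-0
  13 | 11-1  (sole → essential)
  15 | 11-1,111-
Essential prime implicants: 0011, 01-0, 11-1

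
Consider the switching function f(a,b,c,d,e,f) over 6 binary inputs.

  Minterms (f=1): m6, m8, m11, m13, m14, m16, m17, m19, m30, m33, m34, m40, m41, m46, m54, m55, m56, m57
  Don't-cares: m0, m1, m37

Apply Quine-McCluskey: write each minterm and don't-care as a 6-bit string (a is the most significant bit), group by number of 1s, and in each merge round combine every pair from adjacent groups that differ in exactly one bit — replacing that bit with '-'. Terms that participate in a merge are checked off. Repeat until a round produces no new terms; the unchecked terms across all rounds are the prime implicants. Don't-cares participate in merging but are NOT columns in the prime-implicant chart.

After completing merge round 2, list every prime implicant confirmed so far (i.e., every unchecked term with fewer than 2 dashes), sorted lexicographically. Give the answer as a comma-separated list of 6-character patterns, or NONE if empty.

-00001, -01000, -01110, 0-1110, 00-000, 00-110, 001011, 001101, 0100-1, 10-001, 100-01, 100010, 11011-

[col 0] 000000*, 000001*, 000110*, 001000*, 001011, 001101, 001110*, 010000*, 010001*, 010011*, 011110*, 100001*, 100010, 100101*, 101000*, 101001*, 101110*, 110110*, 110111*, 111000*, 111001*
[col 1] -00001, -01000, -01110, 0-0000*, 0-0001*, 0-1110, 00-000, 00-110, 00000-*, 0100-1, 01000-*, 1-1000*, 1-1001*, 10-001, 100-01, 10100-*, 11011-, 11100-*
[col 2] 0-000-, 1-100-
Prime implicants: -00001, -01000, -01110, 0-000-, 0-1110, 00-000, 00-110, 001011, 001101, 0100-1, 1-100-, 10-001, 100-01, 100010, 11011-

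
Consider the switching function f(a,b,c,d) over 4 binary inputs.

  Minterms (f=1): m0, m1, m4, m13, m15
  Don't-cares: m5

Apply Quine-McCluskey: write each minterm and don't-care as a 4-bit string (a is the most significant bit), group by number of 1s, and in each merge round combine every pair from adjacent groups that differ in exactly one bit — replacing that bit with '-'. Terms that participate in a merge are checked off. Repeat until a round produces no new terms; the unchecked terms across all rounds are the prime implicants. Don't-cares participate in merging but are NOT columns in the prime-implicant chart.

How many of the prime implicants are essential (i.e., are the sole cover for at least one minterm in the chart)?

2

[col 0] 0000*, 0001*, 0100*, 0101*, 1101*, 1111*
[col 1] -101, 0-00*, 0-01*, 000-*, 010-*, 11-1
[col 2] 0-0-
Prime implicants: -101, 0-0-, 11-1
PI chart (minterm → PIs covering it):
  0 | 0-0-  (sole → essential)
  1 | 0-0-  (sole → essential)
  4 | 0-0-  (sole → essential)
  13 | -101,11-1
  15 | 11-1  (sole → essential)
Essential prime implicants: 0-0-, 11-1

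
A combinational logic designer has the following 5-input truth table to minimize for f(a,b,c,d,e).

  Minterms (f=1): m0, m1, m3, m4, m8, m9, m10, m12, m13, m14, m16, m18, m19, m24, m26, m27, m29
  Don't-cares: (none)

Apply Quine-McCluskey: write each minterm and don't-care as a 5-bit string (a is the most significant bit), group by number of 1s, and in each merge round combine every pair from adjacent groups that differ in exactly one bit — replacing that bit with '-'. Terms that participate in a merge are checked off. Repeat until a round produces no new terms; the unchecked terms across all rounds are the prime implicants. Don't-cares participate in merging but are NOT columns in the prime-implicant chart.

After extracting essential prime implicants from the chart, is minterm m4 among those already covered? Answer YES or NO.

YES

[col 0] 00000*, 00001*, 00011*, 00100*, 01000*, 01001*, 01010*, 01100*, 01101*, 01110*, 10000*, 10010*, 10011*, 11000*, 11010*, 11011*, 11101*
[col 1] -0000*, -0011, -1000*, -1010*, -1101, 0-000*, 0-001*, 0-100*, 00-00*, 000-1, 0000-*, 01-00*, 01-01*, 01-10*, 010-0*, 0100-*, 011-0*, 0110-*, 1-000*, 1-010*, 1-011*, 100-0*, 1001-*, 110-0*, 1101-*
[col 2] --000, -10-0, 0--00, 0-00-, 01--0, 01-0-, 1-0-0, 1-01-
Prime implicants: --000, -0011, -10-0, -1101, 0--00, 0-00-, 000-1, 01--0, 01-0-, 1-0-0, 1-01-
PI chart (minterm → PIs covering it):
  0 | --000,0--00,0-00-
  1 | 0-00-,000-1
  3 | -0011,000-1
  4 | 0--00  (sole → essential)
  8 | --000,-10-0,0--00,0-00-,01--0,01-0-
  9 | 0-00-,01-0-
  10 | -10-0,01--0
  12 | 0--00,01--0,01-0-
  13 | -1101,01-0-
  14 | 01--0  (sole → essential)
  16 | --000,1-0-0
  18 | 1-0-0,1-01-
  19 | -0011,1-01-
  24 | --000,-10-0,1-0-0
  26 | -10-0,1-0-0,1-01-
  27 | 1-01-  (sole → essential)
  29 | -1101  (sole → essential)
Essential prime implicants: -1101, 0--00, 01--0, 1-01-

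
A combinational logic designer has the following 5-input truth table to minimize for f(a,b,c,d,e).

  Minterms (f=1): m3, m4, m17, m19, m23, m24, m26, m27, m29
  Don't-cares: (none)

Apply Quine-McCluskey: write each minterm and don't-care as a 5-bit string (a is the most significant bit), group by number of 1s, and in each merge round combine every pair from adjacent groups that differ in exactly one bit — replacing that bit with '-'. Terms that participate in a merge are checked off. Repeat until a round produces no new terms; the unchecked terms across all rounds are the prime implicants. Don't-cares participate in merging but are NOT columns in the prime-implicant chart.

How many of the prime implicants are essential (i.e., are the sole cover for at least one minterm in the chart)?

6

size-2^0 implicants → 00011(✓)  00100  10001(✓)  10011(✓)  10111(✓)  11000(✓)  11010(✓)  11011(✓)  11101
size-2^1 implicants → -0011  1-011  10-11  100-1  110-0  1101-
Unchecked terms (primes): -0011, 00100, 1-011, 10-11, 100-1, 110-0, 1101-, 11101
Minterm coverage:
  m3 ⊆ -0011 [E]
  m4 ⊆ 00100 [E]
  m17 ⊆ 100-1 [E]
  m19 ⊆ -0011,1-011,10-11,100-1
  m23 ⊆ 10-11 [E]
  m24 ⊆ 110-0 [E]
  m26 ⊆ 110-0,1101-
  m27 ⊆ 1-011,1101-
  m29 ⊆ 11101 [E]
E = {-0011, 00100, 10-11, 100-1, 110-0, 11101}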